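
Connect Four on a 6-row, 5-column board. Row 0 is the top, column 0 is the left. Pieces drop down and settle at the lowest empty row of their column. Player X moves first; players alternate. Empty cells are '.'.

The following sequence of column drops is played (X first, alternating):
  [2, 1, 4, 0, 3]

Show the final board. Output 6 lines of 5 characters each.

Answer: .....
.....
.....
.....
.....
OOXXX

Derivation:
Move 1: X drops in col 2, lands at row 5
Move 2: O drops in col 1, lands at row 5
Move 3: X drops in col 4, lands at row 5
Move 4: O drops in col 0, lands at row 5
Move 5: X drops in col 3, lands at row 5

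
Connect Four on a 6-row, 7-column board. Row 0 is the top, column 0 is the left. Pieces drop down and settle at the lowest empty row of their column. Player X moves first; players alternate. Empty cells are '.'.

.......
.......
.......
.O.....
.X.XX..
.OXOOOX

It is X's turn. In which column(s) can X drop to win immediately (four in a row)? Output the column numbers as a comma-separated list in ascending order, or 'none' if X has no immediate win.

col 0: drop X → no win
col 1: drop X → no win
col 2: drop X → WIN!
col 3: drop X → no win
col 4: drop X → no win
col 5: drop X → no win
col 6: drop X → no win

Answer: 2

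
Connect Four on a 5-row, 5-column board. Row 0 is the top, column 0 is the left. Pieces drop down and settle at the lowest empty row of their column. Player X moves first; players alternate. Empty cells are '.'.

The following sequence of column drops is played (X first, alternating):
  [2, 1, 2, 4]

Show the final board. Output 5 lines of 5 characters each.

Move 1: X drops in col 2, lands at row 4
Move 2: O drops in col 1, lands at row 4
Move 3: X drops in col 2, lands at row 3
Move 4: O drops in col 4, lands at row 4

Answer: .....
.....
.....
..X..
.OX.O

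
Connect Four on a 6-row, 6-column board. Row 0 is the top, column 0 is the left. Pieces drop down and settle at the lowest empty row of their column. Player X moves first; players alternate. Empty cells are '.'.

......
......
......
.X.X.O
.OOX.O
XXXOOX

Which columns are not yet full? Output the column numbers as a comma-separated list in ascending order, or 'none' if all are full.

col 0: top cell = '.' → open
col 1: top cell = '.' → open
col 2: top cell = '.' → open
col 3: top cell = '.' → open
col 4: top cell = '.' → open
col 5: top cell = '.' → open

Answer: 0,1,2,3,4,5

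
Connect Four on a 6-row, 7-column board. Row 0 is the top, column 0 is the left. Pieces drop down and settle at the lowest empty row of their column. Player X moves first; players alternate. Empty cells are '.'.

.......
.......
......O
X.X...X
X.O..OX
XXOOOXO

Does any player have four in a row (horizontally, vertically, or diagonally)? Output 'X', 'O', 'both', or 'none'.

none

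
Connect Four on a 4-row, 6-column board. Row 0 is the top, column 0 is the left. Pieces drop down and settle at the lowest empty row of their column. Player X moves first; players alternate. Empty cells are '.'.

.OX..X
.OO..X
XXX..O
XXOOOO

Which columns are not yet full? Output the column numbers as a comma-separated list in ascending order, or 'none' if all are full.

Answer: 0,3,4

Derivation:
col 0: top cell = '.' → open
col 1: top cell = 'O' → FULL
col 2: top cell = 'X' → FULL
col 3: top cell = '.' → open
col 4: top cell = '.' → open
col 5: top cell = 'X' → FULL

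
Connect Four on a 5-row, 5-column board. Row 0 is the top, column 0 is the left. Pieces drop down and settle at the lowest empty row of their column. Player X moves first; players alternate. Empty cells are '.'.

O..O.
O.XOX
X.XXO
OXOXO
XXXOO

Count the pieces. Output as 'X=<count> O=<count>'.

X=10 O=10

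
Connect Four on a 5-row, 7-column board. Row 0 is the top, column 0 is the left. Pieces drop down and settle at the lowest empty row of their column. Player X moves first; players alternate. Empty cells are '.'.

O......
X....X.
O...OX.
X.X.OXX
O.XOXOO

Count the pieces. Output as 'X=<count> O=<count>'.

X=9 O=8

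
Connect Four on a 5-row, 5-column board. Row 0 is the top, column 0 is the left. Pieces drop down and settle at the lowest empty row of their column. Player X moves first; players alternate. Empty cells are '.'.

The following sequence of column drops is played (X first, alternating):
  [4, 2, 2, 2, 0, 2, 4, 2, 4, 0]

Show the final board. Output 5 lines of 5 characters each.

Move 1: X drops in col 4, lands at row 4
Move 2: O drops in col 2, lands at row 4
Move 3: X drops in col 2, lands at row 3
Move 4: O drops in col 2, lands at row 2
Move 5: X drops in col 0, lands at row 4
Move 6: O drops in col 2, lands at row 1
Move 7: X drops in col 4, lands at row 3
Move 8: O drops in col 2, lands at row 0
Move 9: X drops in col 4, lands at row 2
Move 10: O drops in col 0, lands at row 3

Answer: ..O..
..O..
..O.X
O.X.X
X.O.X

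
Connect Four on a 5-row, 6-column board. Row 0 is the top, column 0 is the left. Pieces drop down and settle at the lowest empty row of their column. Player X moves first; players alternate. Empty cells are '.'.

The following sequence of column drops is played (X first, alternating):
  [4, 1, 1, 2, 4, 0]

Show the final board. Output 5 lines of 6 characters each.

Move 1: X drops in col 4, lands at row 4
Move 2: O drops in col 1, lands at row 4
Move 3: X drops in col 1, lands at row 3
Move 4: O drops in col 2, lands at row 4
Move 5: X drops in col 4, lands at row 3
Move 6: O drops in col 0, lands at row 4

Answer: ......
......
......
.X..X.
OOO.X.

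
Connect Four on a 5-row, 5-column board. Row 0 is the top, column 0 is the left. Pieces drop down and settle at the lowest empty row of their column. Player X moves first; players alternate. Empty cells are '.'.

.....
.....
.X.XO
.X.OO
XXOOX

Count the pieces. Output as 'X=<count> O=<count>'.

X=6 O=5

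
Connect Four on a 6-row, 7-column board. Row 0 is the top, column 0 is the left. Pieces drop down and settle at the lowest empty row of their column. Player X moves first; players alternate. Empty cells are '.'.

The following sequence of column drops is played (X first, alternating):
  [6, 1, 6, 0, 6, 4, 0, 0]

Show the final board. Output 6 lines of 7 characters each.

Answer: .......
.......
.......
O.....X
X.....X
OO..O.X

Derivation:
Move 1: X drops in col 6, lands at row 5
Move 2: O drops in col 1, lands at row 5
Move 3: X drops in col 6, lands at row 4
Move 4: O drops in col 0, lands at row 5
Move 5: X drops in col 6, lands at row 3
Move 6: O drops in col 4, lands at row 5
Move 7: X drops in col 0, lands at row 4
Move 8: O drops in col 0, lands at row 3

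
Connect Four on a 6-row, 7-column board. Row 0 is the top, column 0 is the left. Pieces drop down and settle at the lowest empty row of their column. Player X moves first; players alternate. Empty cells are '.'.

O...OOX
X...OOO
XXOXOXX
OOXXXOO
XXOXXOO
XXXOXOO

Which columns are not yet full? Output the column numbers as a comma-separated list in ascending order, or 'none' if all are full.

Answer: 1,2,3

Derivation:
col 0: top cell = 'O' → FULL
col 1: top cell = '.' → open
col 2: top cell = '.' → open
col 3: top cell = '.' → open
col 4: top cell = 'O' → FULL
col 5: top cell = 'O' → FULL
col 6: top cell = 'X' → FULL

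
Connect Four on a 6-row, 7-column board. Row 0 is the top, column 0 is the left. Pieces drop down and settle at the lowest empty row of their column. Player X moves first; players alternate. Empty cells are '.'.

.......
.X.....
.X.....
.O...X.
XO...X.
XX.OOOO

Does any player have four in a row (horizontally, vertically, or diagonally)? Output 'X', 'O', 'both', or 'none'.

O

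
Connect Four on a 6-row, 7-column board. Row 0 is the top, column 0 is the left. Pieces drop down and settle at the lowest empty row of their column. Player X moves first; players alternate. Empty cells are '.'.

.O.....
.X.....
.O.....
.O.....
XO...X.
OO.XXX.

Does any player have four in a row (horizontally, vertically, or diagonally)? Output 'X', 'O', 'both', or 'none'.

O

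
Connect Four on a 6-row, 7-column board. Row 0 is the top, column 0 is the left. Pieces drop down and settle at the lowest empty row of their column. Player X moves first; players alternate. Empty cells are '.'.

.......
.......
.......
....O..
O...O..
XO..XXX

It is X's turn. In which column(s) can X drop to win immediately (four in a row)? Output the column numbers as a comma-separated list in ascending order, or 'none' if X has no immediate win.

col 0: drop X → no win
col 1: drop X → no win
col 2: drop X → no win
col 3: drop X → WIN!
col 4: drop X → no win
col 5: drop X → no win
col 6: drop X → no win

Answer: 3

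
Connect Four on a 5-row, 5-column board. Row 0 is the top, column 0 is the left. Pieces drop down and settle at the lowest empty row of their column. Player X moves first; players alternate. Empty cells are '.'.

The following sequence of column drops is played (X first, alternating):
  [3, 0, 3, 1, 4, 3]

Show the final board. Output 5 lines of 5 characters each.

Answer: .....
.....
...O.
...X.
OO.XX

Derivation:
Move 1: X drops in col 3, lands at row 4
Move 2: O drops in col 0, lands at row 4
Move 3: X drops in col 3, lands at row 3
Move 4: O drops in col 1, lands at row 4
Move 5: X drops in col 4, lands at row 4
Move 6: O drops in col 3, lands at row 2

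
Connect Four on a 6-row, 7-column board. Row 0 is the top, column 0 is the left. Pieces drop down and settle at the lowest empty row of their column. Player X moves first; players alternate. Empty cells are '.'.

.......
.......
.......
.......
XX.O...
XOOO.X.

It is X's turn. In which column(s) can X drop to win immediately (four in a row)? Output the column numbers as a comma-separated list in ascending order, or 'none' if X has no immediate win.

Answer: none

Derivation:
col 0: drop X → no win
col 1: drop X → no win
col 2: drop X → no win
col 3: drop X → no win
col 4: drop X → no win
col 5: drop X → no win
col 6: drop X → no win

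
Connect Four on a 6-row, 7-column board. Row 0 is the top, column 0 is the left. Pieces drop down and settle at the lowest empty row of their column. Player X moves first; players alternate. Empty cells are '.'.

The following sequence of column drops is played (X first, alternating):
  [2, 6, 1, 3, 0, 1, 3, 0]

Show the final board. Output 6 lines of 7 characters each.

Answer: .......
.......
.......
.......
OO.X...
XXXO..O

Derivation:
Move 1: X drops in col 2, lands at row 5
Move 2: O drops in col 6, lands at row 5
Move 3: X drops in col 1, lands at row 5
Move 4: O drops in col 3, lands at row 5
Move 5: X drops in col 0, lands at row 5
Move 6: O drops in col 1, lands at row 4
Move 7: X drops in col 3, lands at row 4
Move 8: O drops in col 0, lands at row 4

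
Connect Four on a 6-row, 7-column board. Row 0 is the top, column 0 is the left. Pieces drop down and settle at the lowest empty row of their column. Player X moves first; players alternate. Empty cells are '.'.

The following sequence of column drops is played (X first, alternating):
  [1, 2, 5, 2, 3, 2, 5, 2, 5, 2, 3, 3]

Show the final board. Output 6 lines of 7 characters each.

Answer: .......
..O....
..O....
..OO.X.
..OX.X.
.XOX.X.

Derivation:
Move 1: X drops in col 1, lands at row 5
Move 2: O drops in col 2, lands at row 5
Move 3: X drops in col 5, lands at row 5
Move 4: O drops in col 2, lands at row 4
Move 5: X drops in col 3, lands at row 5
Move 6: O drops in col 2, lands at row 3
Move 7: X drops in col 5, lands at row 4
Move 8: O drops in col 2, lands at row 2
Move 9: X drops in col 5, lands at row 3
Move 10: O drops in col 2, lands at row 1
Move 11: X drops in col 3, lands at row 4
Move 12: O drops in col 3, lands at row 3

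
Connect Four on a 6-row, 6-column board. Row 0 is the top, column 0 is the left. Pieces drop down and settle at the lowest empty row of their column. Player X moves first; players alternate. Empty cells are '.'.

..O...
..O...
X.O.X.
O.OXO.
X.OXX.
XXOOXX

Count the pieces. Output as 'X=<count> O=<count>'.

X=10 O=9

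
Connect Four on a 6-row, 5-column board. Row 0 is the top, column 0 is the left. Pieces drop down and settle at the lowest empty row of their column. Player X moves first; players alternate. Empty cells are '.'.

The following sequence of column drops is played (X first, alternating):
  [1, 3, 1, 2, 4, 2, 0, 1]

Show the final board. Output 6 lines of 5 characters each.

Answer: .....
.....
.....
.O...
.XO..
XXOOX

Derivation:
Move 1: X drops in col 1, lands at row 5
Move 2: O drops in col 3, lands at row 5
Move 3: X drops in col 1, lands at row 4
Move 4: O drops in col 2, lands at row 5
Move 5: X drops in col 4, lands at row 5
Move 6: O drops in col 2, lands at row 4
Move 7: X drops in col 0, lands at row 5
Move 8: O drops in col 1, lands at row 3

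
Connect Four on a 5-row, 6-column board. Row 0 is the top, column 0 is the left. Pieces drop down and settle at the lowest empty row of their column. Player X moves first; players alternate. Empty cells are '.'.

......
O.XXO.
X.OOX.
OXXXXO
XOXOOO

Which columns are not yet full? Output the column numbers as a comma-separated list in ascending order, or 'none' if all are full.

col 0: top cell = '.' → open
col 1: top cell = '.' → open
col 2: top cell = '.' → open
col 3: top cell = '.' → open
col 4: top cell = '.' → open
col 5: top cell = '.' → open

Answer: 0,1,2,3,4,5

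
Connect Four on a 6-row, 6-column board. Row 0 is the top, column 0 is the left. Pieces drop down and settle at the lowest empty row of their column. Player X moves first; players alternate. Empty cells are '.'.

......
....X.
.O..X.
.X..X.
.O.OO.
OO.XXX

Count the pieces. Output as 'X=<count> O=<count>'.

X=7 O=6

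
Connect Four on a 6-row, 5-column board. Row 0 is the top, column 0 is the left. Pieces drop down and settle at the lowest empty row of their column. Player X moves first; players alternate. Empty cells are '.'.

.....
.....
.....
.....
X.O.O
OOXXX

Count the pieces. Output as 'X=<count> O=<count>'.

X=4 O=4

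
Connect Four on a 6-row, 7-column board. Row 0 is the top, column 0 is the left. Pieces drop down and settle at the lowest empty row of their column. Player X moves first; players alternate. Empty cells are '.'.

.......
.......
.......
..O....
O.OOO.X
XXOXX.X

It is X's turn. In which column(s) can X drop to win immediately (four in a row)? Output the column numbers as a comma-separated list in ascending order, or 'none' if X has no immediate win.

col 0: drop X → no win
col 1: drop X → no win
col 2: drop X → no win
col 3: drop X → no win
col 4: drop X → no win
col 5: drop X → WIN!
col 6: drop X → no win

Answer: 5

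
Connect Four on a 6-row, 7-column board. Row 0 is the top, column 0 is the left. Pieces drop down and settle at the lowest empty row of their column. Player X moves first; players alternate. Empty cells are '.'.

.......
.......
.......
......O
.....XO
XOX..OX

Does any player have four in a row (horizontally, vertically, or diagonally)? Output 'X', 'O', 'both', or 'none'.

none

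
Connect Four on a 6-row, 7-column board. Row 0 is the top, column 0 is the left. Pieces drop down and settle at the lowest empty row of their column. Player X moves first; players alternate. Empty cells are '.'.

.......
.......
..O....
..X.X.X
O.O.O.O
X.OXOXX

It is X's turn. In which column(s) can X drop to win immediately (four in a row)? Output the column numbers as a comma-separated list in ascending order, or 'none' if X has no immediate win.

col 0: drop X → no win
col 1: drop X → no win
col 2: drop X → no win
col 3: drop X → no win
col 4: drop X → no win
col 5: drop X → no win
col 6: drop X → no win

Answer: none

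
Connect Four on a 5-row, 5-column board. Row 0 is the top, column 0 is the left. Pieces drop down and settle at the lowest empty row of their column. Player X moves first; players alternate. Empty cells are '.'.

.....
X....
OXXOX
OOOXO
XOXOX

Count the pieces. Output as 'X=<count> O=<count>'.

X=8 O=8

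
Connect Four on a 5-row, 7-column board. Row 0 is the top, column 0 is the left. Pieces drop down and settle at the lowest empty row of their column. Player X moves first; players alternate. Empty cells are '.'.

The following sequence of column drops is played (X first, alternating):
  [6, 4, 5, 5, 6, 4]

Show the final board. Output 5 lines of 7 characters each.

Move 1: X drops in col 6, lands at row 4
Move 2: O drops in col 4, lands at row 4
Move 3: X drops in col 5, lands at row 4
Move 4: O drops in col 5, lands at row 3
Move 5: X drops in col 6, lands at row 3
Move 6: O drops in col 4, lands at row 3

Answer: .......
.......
.......
....OOX
....OXX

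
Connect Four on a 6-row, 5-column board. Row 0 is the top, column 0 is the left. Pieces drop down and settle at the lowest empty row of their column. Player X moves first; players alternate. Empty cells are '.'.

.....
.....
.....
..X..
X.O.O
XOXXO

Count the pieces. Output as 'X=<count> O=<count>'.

X=5 O=4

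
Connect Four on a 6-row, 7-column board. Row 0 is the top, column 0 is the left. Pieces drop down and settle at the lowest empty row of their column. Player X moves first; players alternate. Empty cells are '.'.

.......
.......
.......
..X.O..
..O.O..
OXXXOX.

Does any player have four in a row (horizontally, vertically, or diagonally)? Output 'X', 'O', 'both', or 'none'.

none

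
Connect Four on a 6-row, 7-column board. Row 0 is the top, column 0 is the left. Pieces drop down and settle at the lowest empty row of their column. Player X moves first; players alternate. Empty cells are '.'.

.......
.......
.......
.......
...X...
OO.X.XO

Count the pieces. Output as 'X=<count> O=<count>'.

X=3 O=3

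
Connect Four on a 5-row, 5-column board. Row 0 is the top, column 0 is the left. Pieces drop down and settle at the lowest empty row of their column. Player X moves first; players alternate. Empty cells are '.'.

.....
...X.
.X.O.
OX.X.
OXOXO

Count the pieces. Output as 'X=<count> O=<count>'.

X=6 O=5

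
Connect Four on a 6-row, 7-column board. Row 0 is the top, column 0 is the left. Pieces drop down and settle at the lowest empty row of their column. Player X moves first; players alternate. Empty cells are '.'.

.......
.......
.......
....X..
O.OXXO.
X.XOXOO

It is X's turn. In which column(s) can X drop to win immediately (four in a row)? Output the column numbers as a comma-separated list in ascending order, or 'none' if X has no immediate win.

col 0: drop X → no win
col 1: drop X → no win
col 2: drop X → no win
col 3: drop X → no win
col 4: drop X → WIN!
col 5: drop X → no win
col 6: drop X → no win

Answer: 4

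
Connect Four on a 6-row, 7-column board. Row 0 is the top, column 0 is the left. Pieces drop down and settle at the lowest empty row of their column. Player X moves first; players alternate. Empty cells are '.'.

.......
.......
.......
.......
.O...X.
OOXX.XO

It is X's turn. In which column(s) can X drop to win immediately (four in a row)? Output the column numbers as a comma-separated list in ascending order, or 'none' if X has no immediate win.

Answer: 4

Derivation:
col 0: drop X → no win
col 1: drop X → no win
col 2: drop X → no win
col 3: drop X → no win
col 4: drop X → WIN!
col 5: drop X → no win
col 6: drop X → no win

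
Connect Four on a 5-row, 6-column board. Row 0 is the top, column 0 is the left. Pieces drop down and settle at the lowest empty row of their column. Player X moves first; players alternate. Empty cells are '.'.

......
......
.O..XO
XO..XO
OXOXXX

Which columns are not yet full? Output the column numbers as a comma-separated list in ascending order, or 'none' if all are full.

Answer: 0,1,2,3,4,5

Derivation:
col 0: top cell = '.' → open
col 1: top cell = '.' → open
col 2: top cell = '.' → open
col 3: top cell = '.' → open
col 4: top cell = '.' → open
col 5: top cell = '.' → open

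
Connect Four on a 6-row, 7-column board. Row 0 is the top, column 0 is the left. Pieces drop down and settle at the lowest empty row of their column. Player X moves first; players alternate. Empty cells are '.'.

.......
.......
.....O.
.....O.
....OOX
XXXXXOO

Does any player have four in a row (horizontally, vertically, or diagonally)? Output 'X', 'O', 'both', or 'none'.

both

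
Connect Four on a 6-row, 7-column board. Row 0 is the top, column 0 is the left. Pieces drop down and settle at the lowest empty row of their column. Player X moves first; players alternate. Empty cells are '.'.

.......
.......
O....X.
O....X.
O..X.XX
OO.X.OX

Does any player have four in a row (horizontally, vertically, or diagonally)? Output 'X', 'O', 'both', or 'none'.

O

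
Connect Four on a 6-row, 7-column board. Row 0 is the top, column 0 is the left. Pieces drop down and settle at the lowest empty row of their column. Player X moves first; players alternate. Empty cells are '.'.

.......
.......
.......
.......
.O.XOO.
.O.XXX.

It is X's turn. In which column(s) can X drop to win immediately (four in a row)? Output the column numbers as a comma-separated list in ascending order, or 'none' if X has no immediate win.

Answer: 2,6

Derivation:
col 0: drop X → no win
col 1: drop X → no win
col 2: drop X → WIN!
col 3: drop X → no win
col 4: drop X → no win
col 5: drop X → no win
col 6: drop X → WIN!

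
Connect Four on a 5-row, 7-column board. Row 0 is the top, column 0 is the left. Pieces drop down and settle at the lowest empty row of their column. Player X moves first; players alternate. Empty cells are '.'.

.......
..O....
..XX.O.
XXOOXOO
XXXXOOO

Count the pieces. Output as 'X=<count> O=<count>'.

X=9 O=9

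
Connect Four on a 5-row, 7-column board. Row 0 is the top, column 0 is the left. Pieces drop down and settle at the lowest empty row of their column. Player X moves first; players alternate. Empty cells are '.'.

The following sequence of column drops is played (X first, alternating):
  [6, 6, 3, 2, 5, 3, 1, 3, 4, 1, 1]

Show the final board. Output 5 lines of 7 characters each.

Answer: .......
.......
.X.O...
.O.O..O
.XOXXXX

Derivation:
Move 1: X drops in col 6, lands at row 4
Move 2: O drops in col 6, lands at row 3
Move 3: X drops in col 3, lands at row 4
Move 4: O drops in col 2, lands at row 4
Move 5: X drops in col 5, lands at row 4
Move 6: O drops in col 3, lands at row 3
Move 7: X drops in col 1, lands at row 4
Move 8: O drops in col 3, lands at row 2
Move 9: X drops in col 4, lands at row 4
Move 10: O drops in col 1, lands at row 3
Move 11: X drops in col 1, lands at row 2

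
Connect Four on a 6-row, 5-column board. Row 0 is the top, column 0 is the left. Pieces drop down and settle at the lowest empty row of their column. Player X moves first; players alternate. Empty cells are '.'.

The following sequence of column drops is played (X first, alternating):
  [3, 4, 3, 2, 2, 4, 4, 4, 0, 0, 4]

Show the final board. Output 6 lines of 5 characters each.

Move 1: X drops in col 3, lands at row 5
Move 2: O drops in col 4, lands at row 5
Move 3: X drops in col 3, lands at row 4
Move 4: O drops in col 2, lands at row 5
Move 5: X drops in col 2, lands at row 4
Move 6: O drops in col 4, lands at row 4
Move 7: X drops in col 4, lands at row 3
Move 8: O drops in col 4, lands at row 2
Move 9: X drops in col 0, lands at row 5
Move 10: O drops in col 0, lands at row 4
Move 11: X drops in col 4, lands at row 1

Answer: .....
....X
....O
....X
O.XXO
X.OXO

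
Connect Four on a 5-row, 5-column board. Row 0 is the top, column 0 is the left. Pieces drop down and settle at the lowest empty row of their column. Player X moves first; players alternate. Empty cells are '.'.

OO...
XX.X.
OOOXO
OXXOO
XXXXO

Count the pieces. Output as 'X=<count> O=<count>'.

X=10 O=10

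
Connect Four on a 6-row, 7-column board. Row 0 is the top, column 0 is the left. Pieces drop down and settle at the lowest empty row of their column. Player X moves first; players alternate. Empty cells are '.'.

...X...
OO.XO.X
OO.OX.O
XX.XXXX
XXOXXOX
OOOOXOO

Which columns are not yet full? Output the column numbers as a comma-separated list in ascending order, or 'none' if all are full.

Answer: 0,1,2,4,5,6

Derivation:
col 0: top cell = '.' → open
col 1: top cell = '.' → open
col 2: top cell = '.' → open
col 3: top cell = 'X' → FULL
col 4: top cell = '.' → open
col 5: top cell = '.' → open
col 6: top cell = '.' → open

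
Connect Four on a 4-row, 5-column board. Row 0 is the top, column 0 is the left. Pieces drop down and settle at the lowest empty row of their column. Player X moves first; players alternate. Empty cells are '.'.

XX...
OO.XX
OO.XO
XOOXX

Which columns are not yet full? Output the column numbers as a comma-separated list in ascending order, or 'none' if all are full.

col 0: top cell = 'X' → FULL
col 1: top cell = 'X' → FULL
col 2: top cell = '.' → open
col 3: top cell = '.' → open
col 4: top cell = '.' → open

Answer: 2,3,4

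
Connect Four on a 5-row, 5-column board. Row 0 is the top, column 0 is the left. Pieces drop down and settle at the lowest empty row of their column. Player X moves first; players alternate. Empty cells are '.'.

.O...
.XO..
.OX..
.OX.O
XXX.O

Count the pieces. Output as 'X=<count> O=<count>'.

X=6 O=6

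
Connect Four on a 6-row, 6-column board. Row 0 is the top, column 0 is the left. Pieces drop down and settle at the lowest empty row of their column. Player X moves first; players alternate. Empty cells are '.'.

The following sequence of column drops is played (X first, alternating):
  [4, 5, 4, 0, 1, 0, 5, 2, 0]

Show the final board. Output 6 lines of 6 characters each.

Move 1: X drops in col 4, lands at row 5
Move 2: O drops in col 5, lands at row 5
Move 3: X drops in col 4, lands at row 4
Move 4: O drops in col 0, lands at row 5
Move 5: X drops in col 1, lands at row 5
Move 6: O drops in col 0, lands at row 4
Move 7: X drops in col 5, lands at row 4
Move 8: O drops in col 2, lands at row 5
Move 9: X drops in col 0, lands at row 3

Answer: ......
......
......
X.....
O...XX
OXO.XO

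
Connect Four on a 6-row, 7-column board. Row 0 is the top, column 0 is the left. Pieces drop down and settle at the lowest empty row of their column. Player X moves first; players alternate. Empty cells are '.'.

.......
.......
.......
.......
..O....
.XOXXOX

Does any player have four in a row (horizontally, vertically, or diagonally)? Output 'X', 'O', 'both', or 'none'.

none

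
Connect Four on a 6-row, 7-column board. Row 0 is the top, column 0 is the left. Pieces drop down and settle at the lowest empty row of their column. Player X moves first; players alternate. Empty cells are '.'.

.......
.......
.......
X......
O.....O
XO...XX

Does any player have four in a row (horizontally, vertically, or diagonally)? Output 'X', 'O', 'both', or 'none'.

none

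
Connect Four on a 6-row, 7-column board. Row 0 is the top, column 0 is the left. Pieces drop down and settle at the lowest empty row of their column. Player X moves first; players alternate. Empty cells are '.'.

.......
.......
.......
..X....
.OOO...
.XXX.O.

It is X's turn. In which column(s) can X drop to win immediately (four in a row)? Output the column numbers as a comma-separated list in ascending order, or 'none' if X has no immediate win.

Answer: 0,4

Derivation:
col 0: drop X → WIN!
col 1: drop X → no win
col 2: drop X → no win
col 3: drop X → no win
col 4: drop X → WIN!
col 5: drop X → no win
col 6: drop X → no win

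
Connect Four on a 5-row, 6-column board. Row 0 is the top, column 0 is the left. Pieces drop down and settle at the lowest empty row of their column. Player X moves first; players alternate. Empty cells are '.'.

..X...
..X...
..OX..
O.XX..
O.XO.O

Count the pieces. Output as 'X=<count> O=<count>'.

X=6 O=5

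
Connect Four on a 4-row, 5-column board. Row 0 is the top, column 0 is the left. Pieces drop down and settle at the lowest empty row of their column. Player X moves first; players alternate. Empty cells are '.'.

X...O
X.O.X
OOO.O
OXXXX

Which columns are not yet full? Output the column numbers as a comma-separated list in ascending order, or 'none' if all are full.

Answer: 1,2,3

Derivation:
col 0: top cell = 'X' → FULL
col 1: top cell = '.' → open
col 2: top cell = '.' → open
col 3: top cell = '.' → open
col 4: top cell = 'O' → FULL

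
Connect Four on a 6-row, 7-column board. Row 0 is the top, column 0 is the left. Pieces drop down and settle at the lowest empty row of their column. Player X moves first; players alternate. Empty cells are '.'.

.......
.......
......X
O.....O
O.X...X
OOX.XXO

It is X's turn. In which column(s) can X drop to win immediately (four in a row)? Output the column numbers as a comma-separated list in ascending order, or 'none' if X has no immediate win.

Answer: 3

Derivation:
col 0: drop X → no win
col 1: drop X → no win
col 2: drop X → no win
col 3: drop X → WIN!
col 4: drop X → no win
col 5: drop X → no win
col 6: drop X → no win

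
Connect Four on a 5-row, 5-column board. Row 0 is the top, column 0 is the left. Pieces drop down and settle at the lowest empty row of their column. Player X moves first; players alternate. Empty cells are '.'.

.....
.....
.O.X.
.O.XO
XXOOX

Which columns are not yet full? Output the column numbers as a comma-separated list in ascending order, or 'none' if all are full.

col 0: top cell = '.' → open
col 1: top cell = '.' → open
col 2: top cell = '.' → open
col 3: top cell = '.' → open
col 4: top cell = '.' → open

Answer: 0,1,2,3,4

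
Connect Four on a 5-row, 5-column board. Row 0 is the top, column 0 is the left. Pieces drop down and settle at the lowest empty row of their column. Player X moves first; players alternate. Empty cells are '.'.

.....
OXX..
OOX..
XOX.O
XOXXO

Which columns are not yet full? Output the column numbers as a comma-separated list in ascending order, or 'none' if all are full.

col 0: top cell = '.' → open
col 1: top cell = '.' → open
col 2: top cell = '.' → open
col 3: top cell = '.' → open
col 4: top cell = '.' → open

Answer: 0,1,2,3,4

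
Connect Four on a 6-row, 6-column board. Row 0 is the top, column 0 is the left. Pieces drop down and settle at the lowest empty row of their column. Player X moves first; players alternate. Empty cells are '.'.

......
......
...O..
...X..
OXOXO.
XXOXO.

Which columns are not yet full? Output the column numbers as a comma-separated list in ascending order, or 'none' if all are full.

Answer: 0,1,2,3,4,5

Derivation:
col 0: top cell = '.' → open
col 1: top cell = '.' → open
col 2: top cell = '.' → open
col 3: top cell = '.' → open
col 4: top cell = '.' → open
col 5: top cell = '.' → open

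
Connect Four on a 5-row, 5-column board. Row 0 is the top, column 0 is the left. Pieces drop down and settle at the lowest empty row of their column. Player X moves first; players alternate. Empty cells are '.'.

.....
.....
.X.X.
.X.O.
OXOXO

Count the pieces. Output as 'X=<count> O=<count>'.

X=5 O=4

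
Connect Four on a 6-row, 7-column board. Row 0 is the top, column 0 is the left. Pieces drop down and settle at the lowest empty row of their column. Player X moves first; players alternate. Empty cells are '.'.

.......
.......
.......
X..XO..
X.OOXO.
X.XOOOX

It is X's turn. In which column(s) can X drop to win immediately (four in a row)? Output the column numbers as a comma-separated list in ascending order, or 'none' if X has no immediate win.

Answer: 0

Derivation:
col 0: drop X → WIN!
col 1: drop X → no win
col 2: drop X → no win
col 3: drop X → no win
col 4: drop X → no win
col 5: drop X → no win
col 6: drop X → no win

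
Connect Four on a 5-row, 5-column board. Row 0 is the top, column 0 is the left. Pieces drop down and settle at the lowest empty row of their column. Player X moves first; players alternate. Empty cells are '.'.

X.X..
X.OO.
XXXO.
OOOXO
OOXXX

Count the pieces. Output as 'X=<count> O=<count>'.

X=10 O=9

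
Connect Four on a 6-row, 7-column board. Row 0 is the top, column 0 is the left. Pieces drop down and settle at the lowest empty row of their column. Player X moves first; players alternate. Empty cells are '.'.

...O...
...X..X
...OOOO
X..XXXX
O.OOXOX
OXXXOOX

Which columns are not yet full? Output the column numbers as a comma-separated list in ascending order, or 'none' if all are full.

Answer: 0,1,2,4,5,6

Derivation:
col 0: top cell = '.' → open
col 1: top cell = '.' → open
col 2: top cell = '.' → open
col 3: top cell = 'O' → FULL
col 4: top cell = '.' → open
col 5: top cell = '.' → open
col 6: top cell = '.' → open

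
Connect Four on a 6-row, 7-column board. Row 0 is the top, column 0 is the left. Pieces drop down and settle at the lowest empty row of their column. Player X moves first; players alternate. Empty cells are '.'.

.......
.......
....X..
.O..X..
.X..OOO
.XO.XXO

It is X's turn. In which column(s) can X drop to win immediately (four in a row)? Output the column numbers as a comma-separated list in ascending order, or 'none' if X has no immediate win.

col 0: drop X → no win
col 1: drop X → no win
col 2: drop X → no win
col 3: drop X → no win
col 4: drop X → no win
col 5: drop X → no win
col 6: drop X → no win

Answer: none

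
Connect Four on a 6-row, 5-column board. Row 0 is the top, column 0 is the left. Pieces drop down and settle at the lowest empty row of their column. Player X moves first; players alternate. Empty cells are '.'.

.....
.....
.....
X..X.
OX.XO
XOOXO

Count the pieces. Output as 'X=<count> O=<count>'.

X=6 O=5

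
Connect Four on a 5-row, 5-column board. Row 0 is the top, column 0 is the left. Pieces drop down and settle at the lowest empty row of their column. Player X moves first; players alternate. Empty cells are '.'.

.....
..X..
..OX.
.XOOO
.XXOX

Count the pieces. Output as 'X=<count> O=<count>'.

X=6 O=5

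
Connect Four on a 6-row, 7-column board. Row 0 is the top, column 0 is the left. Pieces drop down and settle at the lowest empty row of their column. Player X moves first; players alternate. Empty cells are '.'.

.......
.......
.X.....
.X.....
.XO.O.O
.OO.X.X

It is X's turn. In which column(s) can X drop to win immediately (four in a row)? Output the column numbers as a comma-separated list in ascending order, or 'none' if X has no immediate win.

Answer: 1

Derivation:
col 0: drop X → no win
col 1: drop X → WIN!
col 2: drop X → no win
col 3: drop X → no win
col 4: drop X → no win
col 5: drop X → no win
col 6: drop X → no win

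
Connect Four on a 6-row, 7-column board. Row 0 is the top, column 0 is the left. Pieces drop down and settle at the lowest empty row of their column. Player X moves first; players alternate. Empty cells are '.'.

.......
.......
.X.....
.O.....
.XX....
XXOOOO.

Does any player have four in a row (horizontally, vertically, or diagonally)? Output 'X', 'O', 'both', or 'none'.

O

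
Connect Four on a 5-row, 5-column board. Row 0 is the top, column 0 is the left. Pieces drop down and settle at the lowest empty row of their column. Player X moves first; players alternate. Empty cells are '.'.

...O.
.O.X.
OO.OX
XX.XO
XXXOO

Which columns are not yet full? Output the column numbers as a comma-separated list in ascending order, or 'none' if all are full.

Answer: 0,1,2,4

Derivation:
col 0: top cell = '.' → open
col 1: top cell = '.' → open
col 2: top cell = '.' → open
col 3: top cell = 'O' → FULL
col 4: top cell = '.' → open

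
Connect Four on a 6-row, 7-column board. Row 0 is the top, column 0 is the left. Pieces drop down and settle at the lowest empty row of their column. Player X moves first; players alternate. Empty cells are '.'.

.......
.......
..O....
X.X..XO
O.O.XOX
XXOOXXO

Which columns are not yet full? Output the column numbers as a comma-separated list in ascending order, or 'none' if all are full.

col 0: top cell = '.' → open
col 1: top cell = '.' → open
col 2: top cell = '.' → open
col 3: top cell = '.' → open
col 4: top cell = '.' → open
col 5: top cell = '.' → open
col 6: top cell = '.' → open

Answer: 0,1,2,3,4,5,6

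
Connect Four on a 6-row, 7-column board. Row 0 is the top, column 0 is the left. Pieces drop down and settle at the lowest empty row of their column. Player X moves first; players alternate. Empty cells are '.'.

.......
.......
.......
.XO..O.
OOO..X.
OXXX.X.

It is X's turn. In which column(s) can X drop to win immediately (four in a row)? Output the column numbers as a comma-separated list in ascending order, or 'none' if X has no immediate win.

Answer: 4

Derivation:
col 0: drop X → no win
col 1: drop X → no win
col 2: drop X → no win
col 3: drop X → no win
col 4: drop X → WIN!
col 5: drop X → no win
col 6: drop X → no win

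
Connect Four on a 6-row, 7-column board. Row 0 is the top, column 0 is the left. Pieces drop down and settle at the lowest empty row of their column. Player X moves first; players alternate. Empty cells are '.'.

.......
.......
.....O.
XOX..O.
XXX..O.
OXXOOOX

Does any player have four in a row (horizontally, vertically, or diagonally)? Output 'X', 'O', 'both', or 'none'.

O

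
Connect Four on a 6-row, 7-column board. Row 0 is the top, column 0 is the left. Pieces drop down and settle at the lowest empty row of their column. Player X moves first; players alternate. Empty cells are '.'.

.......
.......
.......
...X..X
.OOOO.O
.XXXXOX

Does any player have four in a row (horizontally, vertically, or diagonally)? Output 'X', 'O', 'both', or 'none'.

both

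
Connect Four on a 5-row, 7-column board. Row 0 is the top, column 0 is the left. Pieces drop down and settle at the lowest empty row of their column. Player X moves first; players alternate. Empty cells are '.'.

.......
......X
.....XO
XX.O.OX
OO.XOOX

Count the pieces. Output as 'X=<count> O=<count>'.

X=7 O=7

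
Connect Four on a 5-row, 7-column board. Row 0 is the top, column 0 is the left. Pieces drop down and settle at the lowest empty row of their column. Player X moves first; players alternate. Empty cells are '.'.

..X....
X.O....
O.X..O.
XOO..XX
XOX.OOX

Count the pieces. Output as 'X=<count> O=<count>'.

X=9 O=8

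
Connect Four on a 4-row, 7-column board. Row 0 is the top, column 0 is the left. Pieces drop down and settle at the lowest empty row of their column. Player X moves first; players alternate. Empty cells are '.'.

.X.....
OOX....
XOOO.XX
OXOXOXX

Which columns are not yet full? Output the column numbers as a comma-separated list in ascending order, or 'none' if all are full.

Answer: 0,2,3,4,5,6

Derivation:
col 0: top cell = '.' → open
col 1: top cell = 'X' → FULL
col 2: top cell = '.' → open
col 3: top cell = '.' → open
col 4: top cell = '.' → open
col 5: top cell = '.' → open
col 6: top cell = '.' → open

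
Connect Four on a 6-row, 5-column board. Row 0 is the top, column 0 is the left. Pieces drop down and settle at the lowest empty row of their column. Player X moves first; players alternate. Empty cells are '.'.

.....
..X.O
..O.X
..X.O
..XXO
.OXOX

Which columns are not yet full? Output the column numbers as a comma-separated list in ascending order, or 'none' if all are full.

Answer: 0,1,2,3,4

Derivation:
col 0: top cell = '.' → open
col 1: top cell = '.' → open
col 2: top cell = '.' → open
col 3: top cell = '.' → open
col 4: top cell = '.' → open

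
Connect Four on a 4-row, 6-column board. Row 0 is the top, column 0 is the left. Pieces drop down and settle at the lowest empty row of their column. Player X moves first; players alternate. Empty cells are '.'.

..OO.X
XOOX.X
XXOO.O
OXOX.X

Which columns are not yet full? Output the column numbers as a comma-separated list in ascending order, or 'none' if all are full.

Answer: 0,1,4

Derivation:
col 0: top cell = '.' → open
col 1: top cell = '.' → open
col 2: top cell = 'O' → FULL
col 3: top cell = 'O' → FULL
col 4: top cell = '.' → open
col 5: top cell = 'X' → FULL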